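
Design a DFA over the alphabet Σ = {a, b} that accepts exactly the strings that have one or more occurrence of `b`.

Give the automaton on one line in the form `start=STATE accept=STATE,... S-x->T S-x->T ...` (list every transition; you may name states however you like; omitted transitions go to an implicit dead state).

start=q0 accept=q1,q2 q0-a->q0 q0-b->q1 q1-a->q1 q1-b->q2 q2-a->q2 q2-b->q2

Count `b`s, saturating at 2: state q0 means no `b` yet, q1 means one `b` seen, q2 means more than one. Each `b` increments (capped at q2); other symbols loop. Accept from {q1, q2}.
A 3-state machine:
        a   b  
>  q0   q0  q1 
 * q1   q1  q2 
 * q2   q2  q2 
(> = start, * = accepting)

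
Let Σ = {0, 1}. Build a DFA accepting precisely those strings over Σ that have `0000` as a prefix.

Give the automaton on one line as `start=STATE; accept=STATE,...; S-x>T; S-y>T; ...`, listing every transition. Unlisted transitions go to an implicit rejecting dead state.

start=q0; accept=q4; q0-0>q1; q0-1>q5; q1-0>q2; q1-1>q5; q2-0>q3; q2-1>q5; q3-0>q4; q3-1>q5; q4-0>q4; q4-1>q4; q5-0>q5; q5-1>q5

Check the first 4 symbols one by one: q0 through q3 record how many have matched `0000` so far; any wrong symbol goes to the dead state q5. After all 4 match we enter the accepting sink q4.
6 states suffice.
        0   1  
>  q0   q1  q5 
   q1   q2  q5 
   q2   q3  q5 
   q3   q4  q5 
 * q4   q4  q4 
   q5   q5  q5 
(> = start, * = accepting)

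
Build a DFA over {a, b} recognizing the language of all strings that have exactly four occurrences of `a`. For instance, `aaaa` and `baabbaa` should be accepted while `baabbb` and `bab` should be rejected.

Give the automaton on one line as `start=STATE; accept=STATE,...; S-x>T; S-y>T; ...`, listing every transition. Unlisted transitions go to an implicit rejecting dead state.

start=S0; accept=S4; S0-a>S1; S0-b>S0; S1-a>S2; S1-b>S1; S2-a>S3; S2-b>S2; S3-a>S4; S3-b>S3; S4-a>S5; S4-b>S4; S5-a>S5; S5-b>S5

Only the number of `a`s matters, and only up to 5. Make a chain S0 → S1 → S2 → S3 → S4 → S5 advanced by each `a` (with S5 absorbing); every other symbol self-loops. The accepting set is {S4}.
6 states suffice.
        a   b  
>  S0   S1  S0 
   S1   S2  S1 
   S2   S3  S2 
   S3   S4  S3 
 * S4   S5  S4 
   S5   S5  S5 
(> = start, * = accepting)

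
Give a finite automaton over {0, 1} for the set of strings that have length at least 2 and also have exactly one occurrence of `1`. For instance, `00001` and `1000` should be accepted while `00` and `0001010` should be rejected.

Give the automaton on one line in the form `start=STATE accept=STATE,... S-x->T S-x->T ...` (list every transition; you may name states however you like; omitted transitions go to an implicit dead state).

Run two small machines in parallel and take their product. One (4 states) tracks the input length, saturating at 3; the other (3 states) tracks the count of `1`s, saturating at 2. Each combined state is a pair, one component from each; accept when both components accept. After merging equivalent states the machine shrinks.
        0   1  
>  q0   q1  q2 
   q1   q1  q3 
   q2   q3  q4 
 * q3   q3  q4 
   q4   q4  q4 
(> = start, * = accepting)

start=q0 accept=q3 q0-0->q1 q0-1->q2 q1-0->q1 q1-1->q3 q2-0->q3 q2-1->q4 q3-0->q3 q3-1->q4 q4-0->q4 q4-1->q4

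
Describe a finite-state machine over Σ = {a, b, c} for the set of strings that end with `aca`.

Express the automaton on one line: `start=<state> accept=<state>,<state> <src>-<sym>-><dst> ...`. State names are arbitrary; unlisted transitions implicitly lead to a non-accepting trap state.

start=q0 accept=q3 q0-a->q1 q0-b->q0 q0-c->q0 q1-a->q1 q1-b->q0 q1-c->q2 q2-a->q3 q2-b->q0 q2-c->q0 q3-a->q1 q3-b->q0 q3-c->q2

Let each state record the length of the longest suffix of the input read so far that is also a prefix of `aca`. q1 means the last symbol is `a`; q2 means the last 2 symbols are `ac`; q3 means the last 3 symbols are `aca`. Accept only at q3, where the string currently ends in `aca`.
        a   b   c  
>  q0   q1  q0  q0 
   q1   q1  q0  q2 
   q2   q3  q0  q0 
 * q3   q1  q0  q2 
(> = start, * = accepting)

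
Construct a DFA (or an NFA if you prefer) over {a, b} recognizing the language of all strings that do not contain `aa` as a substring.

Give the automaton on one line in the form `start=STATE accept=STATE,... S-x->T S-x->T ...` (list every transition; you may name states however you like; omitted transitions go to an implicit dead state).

start=q0 accept=q0,q1 q0-a->q1 q0-b->q0 q1-a->q2 q1-b->q0 q2-a->q2 q2-b->q2

This is the complement of 'contains `aa`'. Use the same substring-matching states — q0 through q2 holding how much of `aa` has just been matched — but flip the accepting set: everything except the trap q2 accepts.
3 states suffice.
        a   b  
>* q0   q1  q0 
 * q1   q2  q0 
   q2   q2  q2 
(> = start, * = accepting)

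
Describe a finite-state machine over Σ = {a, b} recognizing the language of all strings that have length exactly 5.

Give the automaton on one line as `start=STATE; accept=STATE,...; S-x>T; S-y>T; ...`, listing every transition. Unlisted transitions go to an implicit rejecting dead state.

start=q0; accept=q5; q0-a>q1; q0-b>q1; q1-a>q2; q1-b>q2; q2-a>q3; q2-b>q3; q3-a>q4; q3-b>q4; q4-a>q5; q4-b>q5; q5-a>q6; q5-b>q6; q6-a>q6; q6-b>q6

We only need to distinguish lengths 0, 1, …, 5, and '>5'. Chain q0 → q1 → q2 → q3 → q4 → q5 → q6 on every symbol, with q6 looping. Accepting states: {q5}.
With 7 states:
        a   b  
>  q0   q1  q1 
   q1   q2  q2 
   q2   q3  q3 
   q3   q4  q4 
   q4   q5  q5 
 * q5   q6  q6 
   q6   q6  q6 
(> = start, * = accepting)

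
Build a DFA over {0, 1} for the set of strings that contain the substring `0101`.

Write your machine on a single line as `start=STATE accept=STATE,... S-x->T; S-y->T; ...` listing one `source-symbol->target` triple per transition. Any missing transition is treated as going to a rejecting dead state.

start=s0; accept=s4; s0-0->s1; s0-1->s0; s1-0->s1; s1-1->s2; s2-0->s3; s2-1->s0; s3-0->s1; s3-1->s4; s4-0->s4; s4-1->s4

States s0..s3 record the length of the longest prefix of `0101` that matches the current input suffix. Reaching s4 means `0101` has been seen, and we stay there forever. Accept from s4.
5 states suffice.
        0   1  
>  s0   s1  s0 
   s1   s1  s2 
   s2   s3  s0 
   s3   s1  s4 
 * s4   s4  s4 
(> = start, * = accepting)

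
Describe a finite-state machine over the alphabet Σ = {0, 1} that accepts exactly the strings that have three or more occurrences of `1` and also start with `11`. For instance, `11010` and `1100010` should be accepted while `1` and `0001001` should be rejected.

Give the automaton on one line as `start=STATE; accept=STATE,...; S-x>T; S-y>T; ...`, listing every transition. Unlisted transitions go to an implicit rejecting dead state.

Run two small machines in parallel and take their product. The first has 5 states tracking the count of `1`s, saturating at 4; the second has 4 states tracking whether the input so far still matches the prefix `11`. A product state is a pair (one from each), accepting exactly when both do. Minimizing collapses redundant product states.
With 5 states:
        0   1  
>  q0   q1  q2 
   q1   q1  q1 
   q2   q1  q3 
   q3   q3  q4 
 * q4   q4  q4 
(> = start, * = accepting)

start=q0; accept=q4; q0-0>q1; q0-1>q2; q1-0>q1; q1-1>q1; q2-0>q1; q2-1>q3; q3-0>q3; q3-1>q4; q4-0>q4; q4-1>q4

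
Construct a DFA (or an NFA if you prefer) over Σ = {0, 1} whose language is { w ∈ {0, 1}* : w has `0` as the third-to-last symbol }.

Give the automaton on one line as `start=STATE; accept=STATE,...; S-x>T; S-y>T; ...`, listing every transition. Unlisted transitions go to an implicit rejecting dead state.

Because acceptance depends on a position counted from the end, the machine has to buffer the most recent 3 symbols. Make each state the string of the last up-to-3 symbols read; on input `x` shift the window left and append `x`. Accept when the buffered window has length 3 and begins with `0`.
15 states suffice.
          0    1  
>  s0     s1   s2 
   s1     s3   s4 
   s2     s5   s6 
   s3     s7   s8 
   s4     s9  s10 
   s5    s11  s12 
   s6    s13  s14 
 * s7     s7   s8 
 * s8     s9  s10 
 * s9    s11  s12 
 * s10   s13  s14 
   s11    s7   s8 
   s12    s9  s10 
   s13   s11  s12 
   s14   s13  s14 
(> = start, * = accepting)

start=s0; accept=s7,s8,s9,s10; s0-0>s1; s0-1>s2; s1-0>s3; s1-1>s4; s2-0>s5; s2-1>s6; s3-0>s7; s3-1>s8; s4-0>s9; s4-1>s10; s5-0>s11; s5-1>s12; s6-0>s13; s6-1>s14; s7-0>s7; s7-1>s8; s8-0>s9; s8-1>s10; s9-0>s11; s9-1>s12; s10-0>s13; s10-1>s14; s11-0>s7; s11-1>s8; s12-0>s9; s12-1>s10; s13-0>s11; s13-1>s12; s14-0>s13; s14-1>s14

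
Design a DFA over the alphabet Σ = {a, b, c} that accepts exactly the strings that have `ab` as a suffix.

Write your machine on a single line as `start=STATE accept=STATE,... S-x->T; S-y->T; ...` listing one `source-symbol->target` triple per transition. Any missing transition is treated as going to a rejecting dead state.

start=q0; accept=q2; q0-a->q1; q0-b->q0; q0-c->q0; q1-a->q1; q1-b->q2; q1-c->q0; q2-a->q1; q2-b->q0; q2-c->q0

Let each state record the length of the longest suffix of the input read so far that is also a prefix of `ab`. q1 means the last symbol is `a`; q2 means the last 2 symbols are `ab`. Accept only at q2, where the string currently ends in `ab`.
A 3-state machine:
        a   b   c  
>  q0   q1  q0  q0 
   q1   q1  q2  q0 
 * q2   q1  q0  q0 
(> = start, * = accepting)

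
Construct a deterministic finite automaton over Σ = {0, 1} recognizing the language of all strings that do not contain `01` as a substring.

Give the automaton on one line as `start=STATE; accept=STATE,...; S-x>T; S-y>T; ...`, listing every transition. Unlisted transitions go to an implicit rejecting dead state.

Track partial matches of the forbidden pattern `01`. State C is a dead state reached once `01` has occurred; every other state accepts. A means no part of `01` is currently matched.
With 3 states:
       0  1 
>* A   B  A 
 * B   B  C 
   C   C  C 
(> = start, * = accepting)

start=A; accept=A,B; A-0>B; A-1>A; B-0>B; B-1>C; C-0>C; C-1>C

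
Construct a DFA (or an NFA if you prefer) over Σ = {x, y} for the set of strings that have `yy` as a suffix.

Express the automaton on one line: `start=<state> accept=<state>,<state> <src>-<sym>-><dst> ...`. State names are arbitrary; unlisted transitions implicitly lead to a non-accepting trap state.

Let each state record the length of the longest suffix of the input read so far that is also a prefix of `yy`. s1 means the last symbol is `y`; s2 means the last 2 symbols are `yy`. Accept only at s2, where the string currently ends in `yy`.
With 3 states:
        x   y  
>  s0   s0  s1 
   s1   s0  s2 
 * s2   s0  s2 
(> = start, * = accepting)

start=s0 accept=s2 s0-x->s0 s0-y->s1 s1-x->s0 s1-y->s2 s2-x->s0 s2-y->s2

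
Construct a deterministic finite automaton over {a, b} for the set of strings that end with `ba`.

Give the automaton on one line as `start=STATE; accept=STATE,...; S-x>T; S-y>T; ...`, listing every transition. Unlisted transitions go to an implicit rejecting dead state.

start=s0; accept=s2; s0-a>s0; s0-b>s1; s1-a>s2; s1-b>s1; s2-a>s0; s2-b>s1

Let each state record the length of the longest suffix of the input read so far that is also a prefix of `ba`. s1 means the last symbol is `b`; s2 means the last 2 symbols are `ba`. Accept only at s2, where the string currently ends in `ba`.
A 3-state machine:
        a   b  
>  s0   s0  s1 
   s1   s2  s1 
 * s2   s0  s1 
(> = start, * = accepting)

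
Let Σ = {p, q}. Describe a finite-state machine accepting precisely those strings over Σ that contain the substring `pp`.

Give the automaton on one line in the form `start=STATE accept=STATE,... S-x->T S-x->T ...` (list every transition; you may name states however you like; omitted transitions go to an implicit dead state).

start=A accept=C A-p->B A-q->A B-p->C B-q->A C-p->C C-q->C

Track how much of `pp` has been matched so far: state A is no progress, C is the absorbing accept state reached once `pp` has occurred. Intermediate states record partial matches; on a mismatch, fall back to the longest reusable overlap.
       p  q 
>  A   B  A 
   B   C  A 
 * C   C  C 
(> = start, * = accepting)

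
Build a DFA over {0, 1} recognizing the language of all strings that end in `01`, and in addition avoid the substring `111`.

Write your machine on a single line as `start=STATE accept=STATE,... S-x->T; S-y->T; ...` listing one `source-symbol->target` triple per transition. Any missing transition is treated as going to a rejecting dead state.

start=q0; accept=q3; q0-0->q1; q0-1->q2; q1-0->q1; q1-1->q3; q2-0->q1; q2-1->q4; q3-0->q1; q3-1->q4; q4-0->q1; q4-1->q5; q5-0->q5; q5-1->q5

Handle the two conditions separately and then intersect. The first has 3 states tracking how much of the suffix `01` has currently been matched; the second has 4 states tracking partial matches of the forbidden pattern `111`. A product state is a pair (one from each), accepting exactly when both do. After merging equivalent states the machine shrinks.
        0   1  
>  q0   q1  q2 
   q1   q1  q3 
   q2   q1  q4 
 * q3   q1  q4 
   q4   q1  q5 
   q5   q5  q5 
(> = start, * = accepting)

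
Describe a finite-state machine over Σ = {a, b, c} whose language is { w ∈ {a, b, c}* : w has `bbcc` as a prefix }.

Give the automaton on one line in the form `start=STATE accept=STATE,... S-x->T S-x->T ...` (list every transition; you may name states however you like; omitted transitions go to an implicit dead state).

Check the first 4 symbols one by one: q0 through q3 record how many have matched `bbcc` so far; any wrong symbol goes to the dead state q5. After all 4 match we enter the accepting sink q4.
With 6 states:
        a   b   c  
>  q0   q5  q1  q5 
   q1   q5  q2  q5 
   q2   q5  q5  q3 
   q3   q5  q5  q4 
 * q4   q4  q4  q4 
   q5   q5  q5  q5 
(> = start, * = accepting)

start=q0 accept=q4 q0-a->q5 q0-b->q1 q0-c->q5 q1-a->q5 q1-b->q2 q1-c->q5 q2-a->q5 q2-b->q5 q2-c->q3 q3-a->q5 q3-b->q5 q3-c->q4 q4-a->q4 q4-b->q4 q4-c->q4 q5-a->q5 q5-b->q5 q5-c->q5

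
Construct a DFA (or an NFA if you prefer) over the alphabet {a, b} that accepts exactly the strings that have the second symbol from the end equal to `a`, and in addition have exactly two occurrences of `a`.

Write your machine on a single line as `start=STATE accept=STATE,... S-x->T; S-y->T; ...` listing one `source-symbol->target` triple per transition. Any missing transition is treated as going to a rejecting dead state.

Build one automaton per condition and run them in lockstep. One (7 states) tracks the last 2 symbols read; the other (4 states) tracks the count of `a`s, saturating at 3. Each combined state is a pair, one component from each; accept when both components accept. After merging equivalent states the machine shrinks.
With 7 states:
        a   b  
>  q0   q1  q0 
   q1   q2  q3 
 * q2   q4  q5 
   q3   q6  q3 
   q4   q4  q4 
 * q5   q4  q4 
   q6   q4  q5 
(> = start, * = accepting)

start=q0; accept=q2,q5; q0-a->q1; q0-b->q0; q1-a->q2; q1-b->q3; q2-a->q4; q2-b->q5; q3-a->q6; q3-b->q3; q4-a->q4; q4-b->q4; q5-a->q4; q5-b->q4; q6-a->q4; q6-b->q5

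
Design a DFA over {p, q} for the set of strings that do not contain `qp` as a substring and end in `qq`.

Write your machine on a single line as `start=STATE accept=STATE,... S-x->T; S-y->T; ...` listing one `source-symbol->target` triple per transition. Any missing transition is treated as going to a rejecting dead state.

start=A; accept=D; A-p->A; A-q->B; B-p->C; B-q->D; C-p->C; C-q->C; D-p->C; D-q->D

Handle the two conditions separately and then intersect. The first has 3 states tracking partial matches of the forbidden pattern `qp`; the second has 3 states tracking how much of the suffix `qq` has currently been matched. A product state is a pair (one from each), accepting exactly when both do. Minimizing collapses redundant product states.
A 4-state machine:
       p  q 
>  A   A  B 
   B   C  D 
   C   C  C 
 * D   C  D 
(> = start, * = accepting)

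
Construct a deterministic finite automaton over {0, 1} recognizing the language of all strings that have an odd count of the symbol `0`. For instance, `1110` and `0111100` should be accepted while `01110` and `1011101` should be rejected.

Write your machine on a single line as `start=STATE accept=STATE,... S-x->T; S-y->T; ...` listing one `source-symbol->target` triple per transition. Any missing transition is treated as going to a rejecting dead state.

start=A; accept=B; A-0->B; A-1->A; B-0->A; B-1->B

Keep the running count of `0`s modulo 2: each `0` advances along the cycle A → B → A while other symbols loop. Accept at B.
2 states suffice.
       0  1 
>  A   B  A 
 * B   A  B 
(> = start, * = accepting)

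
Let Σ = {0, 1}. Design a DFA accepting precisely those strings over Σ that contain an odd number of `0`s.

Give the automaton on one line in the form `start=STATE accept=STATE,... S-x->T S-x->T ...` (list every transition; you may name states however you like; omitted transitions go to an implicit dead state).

The only thing that matters is how many `0`s have appeared, reduced mod 2. Use one state per residue: s0 for 0, …, s1 for 1. Reading `0` moves to the next residue; anything else stays put. s1 is accepting.
With 2 states:
        0   1  
>  s0   s1  s0 
 * s1   s0  s1 
(> = start, * = accepting)

start=s0 accept=s1 s0-0->s1 s0-1->s0 s1-0->s0 s1-1->s1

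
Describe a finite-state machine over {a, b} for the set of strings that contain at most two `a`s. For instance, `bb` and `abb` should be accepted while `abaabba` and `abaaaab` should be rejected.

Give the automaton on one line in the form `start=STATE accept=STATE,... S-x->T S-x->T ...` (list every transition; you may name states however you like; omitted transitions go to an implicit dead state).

start=q0 accept=q0,q1,q2 q0-a->q1 q0-b->q0 q1-a->q2 q1-b->q1 q2-a->q3 q2-b->q2 q3-a->q3 q3-b->q3

Only the number of `a`s matters, and only up to 3. Make a chain q0 → q1 → q2 → q3 advanced by each `a` (with q3 absorbing); every other symbol self-loops. The accepting set is {q0, q1, q2}.
4 states suffice.
        a   b  
>* q0   q1  q0 
 * q1   q2  q1 
 * q2   q3  q2 
   q3   q3  q3 
(> = start, * = accepting)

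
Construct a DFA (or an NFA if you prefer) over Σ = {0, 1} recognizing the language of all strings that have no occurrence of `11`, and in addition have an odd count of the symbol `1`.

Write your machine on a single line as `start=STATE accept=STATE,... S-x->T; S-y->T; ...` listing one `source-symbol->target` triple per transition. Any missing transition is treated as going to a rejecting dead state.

Build one automaton per condition and run them in lockstep. One (3 states) tracks partial matches of the forbidden pattern `11`; the other (2 states) tracks the count of `1`s modulo 2. Each combined state is a pair, one component from each; accept when both components accept. After merging equivalent states the machine shrinks.
A 5-state machine:
        0   1  
>  S0   S0  S1 
 * S1   S2  S3 
 * S2   S2  S4 
   S3   S3  S3 
   S4   S0  S3 
(> = start, * = accepting)

start=S0; accept=S1,S2; S0-0->S0; S0-1->S1; S1-0->S2; S1-1->S3; S2-0->S2; S2-1->S4; S3-0->S3; S3-1->S3; S4-0->S0; S4-1->S3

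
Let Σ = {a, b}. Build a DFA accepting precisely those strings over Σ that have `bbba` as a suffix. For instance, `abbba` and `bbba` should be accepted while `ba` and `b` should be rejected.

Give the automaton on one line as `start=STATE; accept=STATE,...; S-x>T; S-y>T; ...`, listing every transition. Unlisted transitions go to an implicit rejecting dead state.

start=S0; accept=S4; S0-a>S0; S0-b>S1; S1-a>S0; S1-b>S2; S2-a>S0; S2-b>S3; S3-a>S4; S3-b>S3; S4-a>S0; S4-b>S1

Remember how much of `bbba` the current input suffix matches. State S0 means no match yet; S1 means the last symbol is `b`; S2 means the last 2 symbols are `bb`; S3 means the last 3 symbols are `bbb`; S4 means the last 4 symbols are `bbba`. Only S4 accepts. On a mismatch, fall back to the longest proper suffix that is still a prefix of `bbba`.
        a   b  
>  S0   S0  S1 
   S1   S0  S2 
   S2   S0  S3 
   S3   S4  S3 
 * S4   S0  S1 
(> = start, * = accepting)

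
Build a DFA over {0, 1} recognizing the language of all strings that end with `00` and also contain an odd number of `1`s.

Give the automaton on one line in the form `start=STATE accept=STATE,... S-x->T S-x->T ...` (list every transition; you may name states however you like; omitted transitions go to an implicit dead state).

start=A accept=F A-0->B A-1->C B-0->D B-1->C C-0->E C-1->A D-0->D D-1->C E-0->F E-1->A F-0->F F-1->A

Build one automaton per condition and run them in lockstep. The first has 3 states tracking how much of the suffix `00` has currently been matched; the second has 2 states tracking the count of `1`s modulo 2. A product state is a pair (one from each), accepting exactly when both do.
With 6 states:
       0  1 
>  A   B  C 
   B   D  C 
   C   E  A 
   D   D  C 
   E   F  A 
 * F   F  A 
(> = start, * = accepting)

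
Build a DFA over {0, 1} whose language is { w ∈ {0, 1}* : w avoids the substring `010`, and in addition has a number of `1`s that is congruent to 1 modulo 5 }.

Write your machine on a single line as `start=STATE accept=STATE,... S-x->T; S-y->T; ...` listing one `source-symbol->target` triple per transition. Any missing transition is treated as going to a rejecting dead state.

Handle the two conditions separately and then intersect. The first has 4 states tracking partial matches of the forbidden pattern `010`; the second has 5 states tracking the count of `1`s modulo 5. A product state is a pair (one from each), accepting exactly when both do. After merging equivalent states the machine shrinks.
A 16-state machine:
          0    1  
>  q0     q1   q2 
   q1     q1   q3 
 * q2     q4   q5 
 * q3     q6   q5 
 * q4     q4   q7 
   q5     q8   q9 
   q6     q6   q6 
   q7     q6   q9 
   q8     q8  q10 
   q9    q11  q12 
   q10    q6  q12 
   q11   q11  q13 
   q12   q14   q0 
   q13    q6   q0 
   q14   q14  q15 
   q15    q6   q2 
(> = start, * = accepting)

start=q0; accept=q2,q3,q4; q0-0->q1; q0-1->q2; q1-0->q1; q1-1->q3; q2-0->q4; q2-1->q5; q3-0->q6; q3-1->q5; q4-0->q4; q4-1->q7; q5-0->q8; q5-1->q9; q6-0->q6; q6-1->q6; q7-0->q6; q7-1->q9; q8-0->q8; q8-1->q10; q9-0->q11; q9-1->q12; q10-0->q6; q10-1->q12; q11-0->q11; q11-1->q13; q12-0->q14; q12-1->q0; q13-0->q6; q13-1->q0; q14-0->q14; q14-1->q15; q15-0->q6; q15-1->q2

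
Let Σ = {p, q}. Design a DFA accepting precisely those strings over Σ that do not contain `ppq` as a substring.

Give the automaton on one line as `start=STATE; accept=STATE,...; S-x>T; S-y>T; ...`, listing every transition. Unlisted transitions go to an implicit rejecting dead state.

Track partial matches of the forbidden pattern `ppq`. State s3 is a dead state reached once `ppq` has occurred; every other state accepts. s0 means no part of `ppq` is currently matched.
A 4-state machine:
        p   q  
>* s0   s1  s0 
 * s1   s2  s0 
 * s2   s2  s3 
   s3   s3  s3 
(> = start, * = accepting)

start=s0; accept=s0,s1,s2; s0-p>s1; s0-q>s0; s1-p>s2; s1-q>s0; s2-p>s2; s2-q>s3; s3-p>s3; s3-q>s3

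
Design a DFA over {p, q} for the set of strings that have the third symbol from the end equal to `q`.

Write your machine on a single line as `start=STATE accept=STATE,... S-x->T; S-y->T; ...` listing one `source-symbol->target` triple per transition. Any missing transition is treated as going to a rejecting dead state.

Because acceptance depends on a position counted from the end, the machine has to buffer the most recent 3 symbols. Make each state the string of the last up-to-3 symbols read; on input `x` shift the window left and append `x`. Accept when the buffered window has length 3 and begins with `q`.
With 15 states:
       p  q 
>  A   B  C 
   B   D  E 
   C   F  G 
   D   H  I 
   E   J  K 
   F   L  M 
   G   N  O 
   H   H  I 
   I   J  K 
   J   L  M 
   K   N  O 
 * L   H  I 
 * M   J  K 
 * N   L  M 
 * O   N  O 
(> = start, * = accepting)

start=A; accept=L,M,N,O; A-p->B; A-q->C; B-p->D; B-q->E; C-p->F; C-q->G; D-p->H; D-q->I; E-p->J; E-q->K; F-p->L; F-q->M; G-p->N; G-q->O; H-p->H; H-q->I; I-p->J; I-q->K; J-p->L; J-q->M; K-p->N; K-q->O; L-p->H; L-q->I; M-p->J; M-q->K; N-p->L; N-q->M; O-p->N; O-q->O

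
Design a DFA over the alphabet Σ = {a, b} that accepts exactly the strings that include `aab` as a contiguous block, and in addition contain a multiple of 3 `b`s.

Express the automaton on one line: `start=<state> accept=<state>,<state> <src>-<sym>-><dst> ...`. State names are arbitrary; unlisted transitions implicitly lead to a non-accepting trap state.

start=s0 accept=s9 s0-a->s1 s0-b->s2 s1-a->s3 s1-b->s2 s2-a->s4 s2-b->s5 s3-a->s3 s3-b->s6 s4-a->s6 s4-b->s5 s5-a->s7 s5-b->s0 s6-a->s6 s6-b->s8 s7-a->s8 s7-b->s0 s8-a->s8 s8-b->s9 s9-a->s9 s9-b->s6

Handle the two conditions separately and then intersect. The first has 4 states tracking whether and how much of `aab` has been seen; the second has 3 states tracking the count of `b`s modulo 3. A product state is a pair (one from each), accepting exactly when both do. Equivalent product states are then merged.
10 states suffice.
        a   b  
>  s0   s1  s2 
   s1   s3  s2 
   s2   s4  s5 
   s3   s3  s6 
   s4   s6  s5 
   s5   s7  s0 
   s6   s6  s8 
   s7   s8  s0 
   s8   s8  s9 
 * s9   s9  s6 
(> = start, * = accepting)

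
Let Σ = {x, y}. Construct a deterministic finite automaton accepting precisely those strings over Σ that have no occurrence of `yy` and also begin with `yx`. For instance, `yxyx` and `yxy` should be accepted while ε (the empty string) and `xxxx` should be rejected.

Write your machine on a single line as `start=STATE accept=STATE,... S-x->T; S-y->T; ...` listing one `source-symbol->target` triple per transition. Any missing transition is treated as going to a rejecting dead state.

start=S0; accept=S3,S4; S0-x->S1; S0-y->S2; S1-x->S1; S1-y->S1; S2-x->S3; S2-y->S1; S3-x->S3; S3-y->S4; S4-x->S3; S4-y->S1

Handle the two conditions separately and then intersect. One (3 states) tracks partial matches of the forbidden pattern `yy`; the other (4 states) tracks whether the input so far still matches the prefix `yx`. Each combined state is a pair, one component from each; accept when both components accept. Equivalent product states are then merged.
5 states suffice.
        x   y  
>  S0   S1  S2 
   S1   S1  S1 
   S2   S3  S1 
 * S3   S3  S4 
 * S4   S3  S1 
(> = start, * = accepting)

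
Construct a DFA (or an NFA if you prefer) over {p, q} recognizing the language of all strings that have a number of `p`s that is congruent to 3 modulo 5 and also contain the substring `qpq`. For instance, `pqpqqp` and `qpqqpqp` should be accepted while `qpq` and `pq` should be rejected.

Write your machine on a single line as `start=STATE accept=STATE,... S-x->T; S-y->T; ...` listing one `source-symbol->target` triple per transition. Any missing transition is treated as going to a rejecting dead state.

start=s0; accept=s16; s0-p->s1; s0-q->s2; s1-p->s3; s1-q->s4; s2-p->s5; s2-q->s2; s3-p->s6; s3-q->s7; s4-p->s8; s4-q->s4; s5-p->s3; s5-q->s9; s6-p->s10; s6-q->s11; s7-p->s12; s7-q->s7; s8-p->s6; s8-q->s13; s9-p->s13; s9-q->s9; s10-p->s0; s10-q->s14; s11-p->s15; s11-q->s11; s12-p->s10; s12-q->s16; s13-p->s16; s13-q->s13; s14-p->s17; s14-q->s14; s15-p->s0; s15-q->s18; s16-p->s18; s16-q->s16; s17-p->s1; s17-q->s19; s18-p->s19; s18-q->s18; s19-p->s9; s19-q->s19

Run two small machines in parallel and take their product. The first has 5 states tracking the count of `p`s modulo 5; the second has 4 states tracking whether and how much of `qpq` has been seen. A product state is a pair (one from each), accepting exactly when both do.
A 20-state machine:
          p    q  
>  s0     s1   s2 
   s1     s3   s4 
   s2     s5   s2 
   s3     s6   s7 
   s4     s8   s4 
   s5     s3   s9 
   s6    s10  s11 
   s7    s12   s7 
   s8     s6  s13 
   s9    s13   s9 
   s10    s0  s14 
   s11   s15  s11 
   s12   s10  s16 
   s13   s16  s13 
   s14   s17  s14 
   s15    s0  s18 
 * s16   s18  s16 
   s17    s1  s19 
   s18   s19  s18 
   s19    s9  s19 
(> = start, * = accepting)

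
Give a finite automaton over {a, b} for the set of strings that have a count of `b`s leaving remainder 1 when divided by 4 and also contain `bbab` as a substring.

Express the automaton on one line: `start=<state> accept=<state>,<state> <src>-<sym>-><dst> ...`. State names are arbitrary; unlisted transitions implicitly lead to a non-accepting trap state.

start=s0 accept=s16 s0-a->s0 s0-b->s1 s1-a->s2 s1-b->s3 s2-a->s2 s2-b->s4 s3-a->s5 s3-b->s6 s4-a->s7 s4-b->s6 s5-a->s7 s5-b->s8 s6-a->s9 s6-b->s10 s7-a->s7 s7-b->s11 s8-a->s8 s8-b->s12 s9-a->s13 s9-b->s12 s10-a->s14 s10-b->s15 s11-a->s13 s11-b->s10 s12-a->s12 s12-b->s16 s13-a->s13 s13-b->s17 s14-a->s0 s14-b->s16 s15-a->s18 s15-b->s3 s16-a->s16 s16-b->s19 s17-a->s0 s17-b->s15 s18-a->s2 s18-b->s19 s19-a->s19 s19-b->s8

Build one automaton per condition and run them in lockstep. One (4 states) tracks the count of `b`s modulo 4; the other (5 states) tracks whether and how much of `bbab` has been seen. Each combined state is a pair, one component from each; accept when both components accept.
20 states suffice.
          a    b  
>  s0     s0   s1 
   s1     s2   s3 
   s2     s2   s4 
   s3     s5   s6 
   s4     s7   s6 
   s5     s7   s8 
   s6     s9  s10 
   s7     s7  s11 
   s8     s8  s12 
   s9    s13  s12 
   s10   s14  s15 
   s11   s13  s10 
   s12   s12  s16 
   s13   s13  s17 
   s14    s0  s16 
   s15   s18   s3 
 * s16   s16  s19 
   s17    s0  s15 
   s18    s2  s19 
   s19   s19   s8 
(> = start, * = accepting)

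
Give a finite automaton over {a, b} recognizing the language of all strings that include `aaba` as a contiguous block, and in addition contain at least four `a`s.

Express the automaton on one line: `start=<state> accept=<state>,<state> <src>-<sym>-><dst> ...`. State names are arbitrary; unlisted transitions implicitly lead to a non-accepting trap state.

start=q0 accept=q13,q17 q0-a->q1 q0-b->q0 q1-a->q2 q1-b->q3 q2-a->q4 q2-b->q5 q3-a->q6 q3-b->q3 q4-a->q7 q4-b->q8 q5-a->q9 q5-b->q10 q6-a->q4 q6-b->q10 q7-a->q11 q7-b->q12 q8-a->q13 q8-b->q14 q9-a->q13 q9-b->q9 q10-a->q15 q10-b->q10 q11-a->q11 q11-b->q16 q12-a->q17 q12-b->q18 q13-a->q17 q13-b->q13 q14-a->q19 q14-b->q14 q15-a->q7 q15-b->q14 q16-a->q17 q16-b->q20 q17-a->q17 q17-b->q17 q18-a->q21 q18-b->q18 q19-a->q11 q19-b->q18 q20-a->q21 q20-b->q20 q21-a->q11 q21-b->q20

Handle the two conditions separately and then intersect. The first has 5 states tracking whether and how much of `aaba` has been seen; the second has 6 states tracking the count of `a`s, saturating at 5. A product state is a pair (one from each), accepting exactly when both do.
A 22-state machine:
          a    b  
>  q0     q1   q0 
   q1     q2   q3 
   q2     q4   q5 
   q3     q6   q3 
   q4     q7   q8 
   q5     q9  q10 
   q6     q4  q10 
   q7    q11  q12 
   q8    q13  q14 
   q9    q13   q9 
   q10   q15  q10 
   q11   q11  q16 
   q12   q17  q18 
 * q13   q17  q13 
   q14   q19  q14 
   q15    q7  q14 
   q16   q17  q20 
 * q17   q17  q17 
   q18   q21  q18 
   q19   q11  q18 
   q20   q21  q20 
   q21   q11  q20 
(> = start, * = accepting)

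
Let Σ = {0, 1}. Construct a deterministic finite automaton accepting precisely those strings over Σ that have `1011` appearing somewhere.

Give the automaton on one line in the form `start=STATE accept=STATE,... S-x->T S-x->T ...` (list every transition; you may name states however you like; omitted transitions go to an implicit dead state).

States A..D record the length of the longest prefix of `1011` that matches the current input suffix. Reaching E means `1011` has been seen, and we stay there forever. Accept from E.
5 states suffice.
       0  1 
>  A   A  B 
   B   C  B 
   C   A  D 
   D   C  E 
 * E   E  E 
(> = start, * = accepting)

start=A accept=E A-0->A A-1->B B-0->C B-1->B C-0->A C-1->D D-0->C D-1->E E-0->E E-1->E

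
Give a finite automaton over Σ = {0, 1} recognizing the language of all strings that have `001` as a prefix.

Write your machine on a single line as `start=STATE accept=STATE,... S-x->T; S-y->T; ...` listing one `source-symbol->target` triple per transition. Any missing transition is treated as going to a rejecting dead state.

start=S0; accept=S3; S0-0->S1; S0-1->S4; S1-0->S2; S1-1->S4; S2-0->S4; S2-1->S3; S3-0->S3; S3-1->S3; S4-0->S4; S4-1->S4

Check the first 3 symbols one by one: S0 through S2 record how many have matched `001` so far; any wrong symbol goes to the dead state S4. After all 3 match we enter the accepting sink S3.
With 5 states:
        0   1  
>  S0   S1  S4 
   S1   S2  S4 
   S2   S4  S3 
 * S3   S3  S3 
   S4   S4  S4 
(> = start, * = accepting)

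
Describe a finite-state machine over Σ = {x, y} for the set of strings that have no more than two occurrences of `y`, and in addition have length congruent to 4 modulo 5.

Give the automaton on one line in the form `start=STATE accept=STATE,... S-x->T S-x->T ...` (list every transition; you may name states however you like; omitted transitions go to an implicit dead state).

Build one automaton per condition and run them in lockstep. One (4 states) tracks the count of `y`s, saturating at 3; the other (5 states) tracks the input length modulo 5. Each combined state is a pair, one component from each; accept when both components accept.
          x    y  
>  q0     q1   q2 
   q1     q3   q4 
   q2     q4   q5 
   q3     q6   q7 
   q4     q7   q8 
   q5     q8   q9 
   q6    q10  q11 
   q7    q11  q12 
   q8    q12  q13 
   q9    q13  q13 
 * q10    q0  q14 
 * q11   q14  q15 
 * q12   q15  q16 
   q13   q16  q16 
   q14    q2  q17 
   q15   q17  q18 
   q16   q18  q18 
   q17    q5  q19 
   q18   q19  q19 
   q19    q9   q9 
(> = start, * = accepting)

start=q0 accept=q10,q11,q12 q0-x->q1 q0-y->q2 q1-x->q3 q1-y->q4 q2-x->q4 q2-y->q5 q3-x->q6 q3-y->q7 q4-x->q7 q4-y->q8 q5-x->q8 q5-y->q9 q6-x->q10 q6-y->q11 q7-x->q11 q7-y->q12 q8-x->q12 q8-y->q13 q9-x->q13 q9-y->q13 q10-x->q0 q10-y->q14 q11-x->q14 q11-y->q15 q12-x->q15 q12-y->q16 q13-x->q16 q13-y->q16 q14-x->q2 q14-y->q17 q15-x->q17 q15-y->q18 q16-x->q18 q16-y->q18 q17-x->q5 q17-y->q19 q18-x->q19 q18-y->q19 q19-x->q9 q19-y->q9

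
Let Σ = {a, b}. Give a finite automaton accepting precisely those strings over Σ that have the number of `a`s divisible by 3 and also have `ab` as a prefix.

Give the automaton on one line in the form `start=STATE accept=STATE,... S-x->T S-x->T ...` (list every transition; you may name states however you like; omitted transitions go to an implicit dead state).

start=s0 accept=s7 s0-a->s1 s0-b->s2 s1-a->s3 s1-b->s4 s2-a->s5 s2-b->s2 s3-a->s2 s3-b->s3 s4-a->s6 s4-b->s4 s5-a->s3 s5-b->s5 s6-a->s7 s6-b->s6 s7-a->s4 s7-b->s7

Handle the two conditions separately and then intersect. One (3 states) tracks the count of `a`s modulo 3; the other (4 states) tracks whether the input so far still matches the prefix `ab`. Each combined state is a pair, one component from each; accept when both components accept.
An 8-state machine:
        a   b  
>  s0   s1  s2 
   s1   s3  s4 
   s2   s5  s2 
   s3   s2  s3 
   s4   s6  s4 
   s5   s3  s5 
   s6   s7  s6 
 * s7   s4  s7 
(> = start, * = accepting)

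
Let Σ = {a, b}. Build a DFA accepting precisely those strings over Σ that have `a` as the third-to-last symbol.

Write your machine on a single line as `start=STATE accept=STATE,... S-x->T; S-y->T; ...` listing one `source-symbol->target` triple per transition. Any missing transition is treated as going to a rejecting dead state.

start=S0; accept=S7,S8,S9,S10; S0-a->S1; S0-b->S2; S1-a->S3; S1-b->S4; S2-a->S5; S2-b->S6; S3-a->S7; S3-b->S8; S4-a->S9; S4-b->S10; S5-a->S11; S5-b->S12; S6-a->S13; S6-b->S14; S7-a->S7; S7-b->S8; S8-a->S9; S8-b->S10; S9-a->S11; S9-b->S12; S10-a->S13; S10-b->S14; S11-a->S7; S11-b->S8; S12-a->S9; S12-b->S10; S13-a->S11; S13-b->S12; S14-a->S13; S14-b->S14

Because acceptance depends on a position counted from the end, the machine has to buffer the most recent 3 symbols. Make each state the string of the last up-to-3 symbols read; on input `x` shift the window left and append `x`. Accept when the buffered window has length 3 and begins with `a`.
15 states suffice.
          a    b  
>  S0     S1   S2 
   S1     S3   S4 
   S2     S5   S6 
   S3     S7   S8 
   S4     S9  S10 
   S5    S11  S12 
   S6    S13  S14 
 * S7     S7   S8 
 * S8     S9  S10 
 * S9    S11  S12 
 * S10   S13  S14 
   S11    S7   S8 
   S12    S9  S10 
   S13   S11  S12 
   S14   S13  S14 
(> = start, * = accepting)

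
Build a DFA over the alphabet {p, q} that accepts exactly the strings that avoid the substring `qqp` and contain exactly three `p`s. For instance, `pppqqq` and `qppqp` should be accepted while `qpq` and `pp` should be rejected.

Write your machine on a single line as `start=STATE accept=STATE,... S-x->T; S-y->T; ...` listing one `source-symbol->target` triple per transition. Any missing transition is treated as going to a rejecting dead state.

Handle the two conditions separately and then intersect. The first has 4 states tracking partial matches of the forbidden pattern `qqp`; the second has 5 states tracking the count of `p`s, saturating at 4. A product state is a pair (one from each), accepting exactly when both do. Equivalent product states are then merged.
An 8-state machine:
        p   q  
>  s0   s1  s2 
   s1   s3  s4 
   s2   s1  s5 
   s3   s6  s7 
   s4   s3  s5 
   s5   s5  s5 
 * s6   s5  s6 
   s7   s6  s5 
(> = start, * = accepting)

start=s0; accept=s6; s0-p->s1; s0-q->s2; s1-p->s3; s1-q->s4; s2-p->s1; s2-q->s5; s3-p->s6; s3-q->s7; s4-p->s3; s4-q->s5; s5-p->s5; s5-q->s5; s6-p->s5; s6-q->s6; s7-p->s6; s7-q->s5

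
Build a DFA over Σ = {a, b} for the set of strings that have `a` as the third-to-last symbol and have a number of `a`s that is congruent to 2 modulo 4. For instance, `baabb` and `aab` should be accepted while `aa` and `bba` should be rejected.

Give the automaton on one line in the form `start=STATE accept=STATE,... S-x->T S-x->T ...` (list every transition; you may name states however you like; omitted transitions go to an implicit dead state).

start=q0 accept=q5,q6,q9,q14 q0-a->q1 q0-b->q0 q1-a->q2 q1-b->q3 q2-a->q4 q2-b->q5 q3-a->q6 q3-b->q7 q4-a->q8 q4-b->q4 q5-a->q4 q5-b->q9 q6-a->q4 q6-b->q10 q7-a->q11 q7-b->q7 q8-a->q12 q8-b->q0 q9-a->q4 q9-b->q13 q10-a->q4 q10-b->q9 q11-a->q4 q11-b->q10 q12-a->q14 q12-b->q3 q13-a->q4 q13-b->q13 q14-a->q4 q14-b->q5

Run two small machines in parallel and take their product. One (15 states) tracks the last 3 symbols read; the other (4 states) tracks the count of `a`s modulo 4. Each combined state is a pair, one component from each; accept when both components accept. After merging equivalent states the machine shrinks.
With 15 states:
          a    b  
>  q0     q1   q0 
   q1     q2   q3 
   q2     q4   q5 
   q3     q6   q7 
   q4     q8   q4 
 * q5     q4   q9 
 * q6     q4  q10 
   q7    q11   q7 
   q8    q12   q0 
 * q9     q4  q13 
   q10    q4   q9 
   q11    q4  q10 
   q12   q14   q3 
   q13    q4  q13 
 * q14    q4   q5 
(> = start, * = accepting)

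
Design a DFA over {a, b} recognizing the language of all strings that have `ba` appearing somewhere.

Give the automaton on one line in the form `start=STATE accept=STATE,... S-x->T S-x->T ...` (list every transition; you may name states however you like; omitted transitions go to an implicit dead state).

States q0..q1 record the length of the longest prefix of `ba` that matches the current input suffix. Reaching q2 means `ba` has been seen, and we stay there forever. Accept from q2.
        a   b  
>  q0   q0  q1 
   q1   q2  q1 
 * q2   q2  q2 
(> = start, * = accepting)

start=q0 accept=q2 q0-a->q0 q0-b->q1 q1-a->q2 q1-b->q1 q2-a->q2 q2-b->q2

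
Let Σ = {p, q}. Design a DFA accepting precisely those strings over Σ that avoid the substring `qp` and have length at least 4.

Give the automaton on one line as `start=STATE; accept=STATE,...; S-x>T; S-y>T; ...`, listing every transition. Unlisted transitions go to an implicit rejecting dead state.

start=s0; accept=s8,s9; s0-p>s1; s0-q>s2; s1-p>s3; s1-q>s4; s2-p>s5; s2-q>s4; s3-p>s6; s3-q>s7; s4-p>s5; s4-q>s7; s5-p>s5; s5-q>s5; s6-p>s8; s6-q>s9; s7-p>s5; s7-q>s9; s8-p>s8; s8-q>s9; s9-p>s5; s9-q>s9

Handle the two conditions separately and then intersect. The first has 3 states tracking partial matches of the forbidden pattern `qp`; the second has 6 states tracking the input length, saturating at 5. A product state is a pair (one from each), accepting exactly when both do. Minimizing collapses redundant product states.
10 states suffice.
        p   q  
>  s0   s1  s2 
   s1   s3  s4 
   s2   s5  s4 
   s3   s6  s7 
   s4   s5  s7 
   s5   s5  s5 
   s6   s8  s9 
   s7   s5  s9 
 * s8   s8  s9 
 * s9   s5  s9 
(> = start, * = accepting)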